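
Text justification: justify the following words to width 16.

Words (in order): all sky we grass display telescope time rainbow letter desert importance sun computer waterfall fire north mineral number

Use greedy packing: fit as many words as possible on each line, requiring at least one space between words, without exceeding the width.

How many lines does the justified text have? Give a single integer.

Answer: 10

Derivation:
Line 1: ['all', 'sky', 'we', 'grass'] (min_width=16, slack=0)
Line 2: ['display'] (min_width=7, slack=9)
Line 3: ['telescope', 'time'] (min_width=14, slack=2)
Line 4: ['rainbow', 'letter'] (min_width=14, slack=2)
Line 5: ['desert'] (min_width=6, slack=10)
Line 6: ['importance', 'sun'] (min_width=14, slack=2)
Line 7: ['computer'] (min_width=8, slack=8)
Line 8: ['waterfall', 'fire'] (min_width=14, slack=2)
Line 9: ['north', 'mineral'] (min_width=13, slack=3)
Line 10: ['number'] (min_width=6, slack=10)
Total lines: 10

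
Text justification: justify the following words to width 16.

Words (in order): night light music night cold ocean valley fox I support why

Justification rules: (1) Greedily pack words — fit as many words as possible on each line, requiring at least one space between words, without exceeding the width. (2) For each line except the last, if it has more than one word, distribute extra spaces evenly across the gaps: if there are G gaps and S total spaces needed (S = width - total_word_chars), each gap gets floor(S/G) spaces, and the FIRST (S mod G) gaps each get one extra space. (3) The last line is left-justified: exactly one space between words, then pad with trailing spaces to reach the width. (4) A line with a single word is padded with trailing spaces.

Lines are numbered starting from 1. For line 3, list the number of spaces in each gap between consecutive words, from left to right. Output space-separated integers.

Answer: 1 1

Derivation:
Line 1: ['night', 'light'] (min_width=11, slack=5)
Line 2: ['music', 'night', 'cold'] (min_width=16, slack=0)
Line 3: ['ocean', 'valley', 'fox'] (min_width=16, slack=0)
Line 4: ['I', 'support', 'why'] (min_width=13, slack=3)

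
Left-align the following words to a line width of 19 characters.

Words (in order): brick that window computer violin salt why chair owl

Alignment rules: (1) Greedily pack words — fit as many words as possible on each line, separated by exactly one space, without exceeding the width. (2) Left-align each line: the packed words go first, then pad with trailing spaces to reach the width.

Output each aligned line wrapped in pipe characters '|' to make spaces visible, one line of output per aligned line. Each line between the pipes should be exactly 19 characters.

Answer: |brick that window  |
|computer violin    |
|salt why chair owl |

Derivation:
Line 1: ['brick', 'that', 'window'] (min_width=17, slack=2)
Line 2: ['computer', 'violin'] (min_width=15, slack=4)
Line 3: ['salt', 'why', 'chair', 'owl'] (min_width=18, slack=1)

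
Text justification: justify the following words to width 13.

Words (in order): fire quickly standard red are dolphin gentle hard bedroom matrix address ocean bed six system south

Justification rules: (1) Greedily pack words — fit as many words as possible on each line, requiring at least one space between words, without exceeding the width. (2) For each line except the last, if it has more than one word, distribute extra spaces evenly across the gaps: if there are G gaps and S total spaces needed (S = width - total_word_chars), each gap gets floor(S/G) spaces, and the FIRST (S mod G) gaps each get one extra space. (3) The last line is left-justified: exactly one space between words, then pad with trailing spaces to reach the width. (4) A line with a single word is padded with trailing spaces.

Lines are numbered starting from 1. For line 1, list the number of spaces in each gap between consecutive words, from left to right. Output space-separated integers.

Line 1: ['fire', 'quickly'] (min_width=12, slack=1)
Line 2: ['standard', 'red'] (min_width=12, slack=1)
Line 3: ['are', 'dolphin'] (min_width=11, slack=2)
Line 4: ['gentle', 'hard'] (min_width=11, slack=2)
Line 5: ['bedroom'] (min_width=7, slack=6)
Line 6: ['matrix'] (min_width=6, slack=7)
Line 7: ['address', 'ocean'] (min_width=13, slack=0)
Line 8: ['bed', 'six'] (min_width=7, slack=6)
Line 9: ['system', 'south'] (min_width=12, slack=1)

Answer: 2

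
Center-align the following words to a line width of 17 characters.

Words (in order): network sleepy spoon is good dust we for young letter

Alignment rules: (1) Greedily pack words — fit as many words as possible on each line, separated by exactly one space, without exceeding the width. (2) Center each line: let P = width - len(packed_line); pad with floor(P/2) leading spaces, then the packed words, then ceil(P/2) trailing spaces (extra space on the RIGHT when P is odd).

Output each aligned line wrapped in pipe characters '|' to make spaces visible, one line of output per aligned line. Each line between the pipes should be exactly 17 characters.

Line 1: ['network', 'sleepy'] (min_width=14, slack=3)
Line 2: ['spoon', 'is', 'good'] (min_width=13, slack=4)
Line 3: ['dust', 'we', 'for', 'young'] (min_width=17, slack=0)
Line 4: ['letter'] (min_width=6, slack=11)

Answer: | network sleepy  |
|  spoon is good  |
|dust we for young|
|     letter      |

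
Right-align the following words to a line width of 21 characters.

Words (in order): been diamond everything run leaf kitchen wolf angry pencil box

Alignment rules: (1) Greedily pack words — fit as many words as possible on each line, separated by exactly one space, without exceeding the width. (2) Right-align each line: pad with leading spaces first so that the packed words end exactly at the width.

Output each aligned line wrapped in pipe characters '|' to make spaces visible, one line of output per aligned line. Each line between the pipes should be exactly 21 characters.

Line 1: ['been', 'diamond'] (min_width=12, slack=9)
Line 2: ['everything', 'run', 'leaf'] (min_width=19, slack=2)
Line 3: ['kitchen', 'wolf', 'angry'] (min_width=18, slack=3)
Line 4: ['pencil', 'box'] (min_width=10, slack=11)

Answer: |         been diamond|
|  everything run leaf|
|   kitchen wolf angry|
|           pencil box|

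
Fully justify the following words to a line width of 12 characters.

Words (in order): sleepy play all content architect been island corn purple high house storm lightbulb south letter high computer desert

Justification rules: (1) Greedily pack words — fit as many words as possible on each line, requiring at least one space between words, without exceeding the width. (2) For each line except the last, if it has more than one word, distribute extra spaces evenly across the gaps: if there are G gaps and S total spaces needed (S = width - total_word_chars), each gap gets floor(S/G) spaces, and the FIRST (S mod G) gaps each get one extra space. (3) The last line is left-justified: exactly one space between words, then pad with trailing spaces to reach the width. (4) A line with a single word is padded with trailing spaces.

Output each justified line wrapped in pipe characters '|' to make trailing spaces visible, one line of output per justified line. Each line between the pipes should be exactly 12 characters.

Answer: |sleepy  play|
|all  content|
|architect   |
|been  island|
|corn  purple|
|high   house|
|storm       |
|lightbulb   |
|south letter|
|high        |
|computer    |
|desert      |

Derivation:
Line 1: ['sleepy', 'play'] (min_width=11, slack=1)
Line 2: ['all', 'content'] (min_width=11, slack=1)
Line 3: ['architect'] (min_width=9, slack=3)
Line 4: ['been', 'island'] (min_width=11, slack=1)
Line 5: ['corn', 'purple'] (min_width=11, slack=1)
Line 6: ['high', 'house'] (min_width=10, slack=2)
Line 7: ['storm'] (min_width=5, slack=7)
Line 8: ['lightbulb'] (min_width=9, slack=3)
Line 9: ['south', 'letter'] (min_width=12, slack=0)
Line 10: ['high'] (min_width=4, slack=8)
Line 11: ['computer'] (min_width=8, slack=4)
Line 12: ['desert'] (min_width=6, slack=6)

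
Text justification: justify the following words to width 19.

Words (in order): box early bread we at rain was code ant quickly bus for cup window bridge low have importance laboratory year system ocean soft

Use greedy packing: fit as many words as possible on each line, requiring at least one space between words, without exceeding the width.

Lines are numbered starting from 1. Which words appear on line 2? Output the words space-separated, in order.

Line 1: ['box', 'early', 'bread', 'we'] (min_width=18, slack=1)
Line 2: ['at', 'rain', 'was', 'code'] (min_width=16, slack=3)
Line 3: ['ant', 'quickly', 'bus', 'for'] (min_width=19, slack=0)
Line 4: ['cup', 'window', 'bridge'] (min_width=17, slack=2)
Line 5: ['low', 'have', 'importance'] (min_width=19, slack=0)
Line 6: ['laboratory', 'year'] (min_width=15, slack=4)
Line 7: ['system', 'ocean', 'soft'] (min_width=17, slack=2)

Answer: at rain was code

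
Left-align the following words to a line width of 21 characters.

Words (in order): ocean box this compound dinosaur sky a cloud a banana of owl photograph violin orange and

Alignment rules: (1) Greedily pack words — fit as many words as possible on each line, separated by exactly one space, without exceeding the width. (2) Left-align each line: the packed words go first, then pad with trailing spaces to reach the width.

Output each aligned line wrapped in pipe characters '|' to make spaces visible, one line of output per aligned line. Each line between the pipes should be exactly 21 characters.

Line 1: ['ocean', 'box', 'this'] (min_width=14, slack=7)
Line 2: ['compound', 'dinosaur', 'sky'] (min_width=21, slack=0)
Line 3: ['a', 'cloud', 'a', 'banana', 'of'] (min_width=19, slack=2)
Line 4: ['owl', 'photograph', 'violin'] (min_width=21, slack=0)
Line 5: ['orange', 'and'] (min_width=10, slack=11)

Answer: |ocean box this       |
|compound dinosaur sky|
|a cloud a banana of  |
|owl photograph violin|
|orange and           |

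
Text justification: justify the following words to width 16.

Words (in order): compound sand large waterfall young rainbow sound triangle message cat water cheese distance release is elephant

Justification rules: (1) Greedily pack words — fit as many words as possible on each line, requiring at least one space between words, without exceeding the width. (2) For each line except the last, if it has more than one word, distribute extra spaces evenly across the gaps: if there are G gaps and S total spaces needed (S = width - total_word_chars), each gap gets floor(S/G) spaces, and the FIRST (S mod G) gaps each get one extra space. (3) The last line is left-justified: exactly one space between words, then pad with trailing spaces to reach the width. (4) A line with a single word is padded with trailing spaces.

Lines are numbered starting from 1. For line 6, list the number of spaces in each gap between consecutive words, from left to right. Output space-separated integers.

Line 1: ['compound', 'sand'] (min_width=13, slack=3)
Line 2: ['large', 'waterfall'] (min_width=15, slack=1)
Line 3: ['young', 'rainbow'] (min_width=13, slack=3)
Line 4: ['sound', 'triangle'] (min_width=14, slack=2)
Line 5: ['message', 'cat'] (min_width=11, slack=5)
Line 6: ['water', 'cheese'] (min_width=12, slack=4)
Line 7: ['distance', 'release'] (min_width=16, slack=0)
Line 8: ['is', 'elephant'] (min_width=11, slack=5)

Answer: 5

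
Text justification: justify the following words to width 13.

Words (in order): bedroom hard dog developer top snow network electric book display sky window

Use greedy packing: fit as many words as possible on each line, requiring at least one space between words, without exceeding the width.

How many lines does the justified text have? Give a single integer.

Line 1: ['bedroom', 'hard'] (min_width=12, slack=1)
Line 2: ['dog', 'developer'] (min_width=13, slack=0)
Line 3: ['top', 'snow'] (min_width=8, slack=5)
Line 4: ['network'] (min_width=7, slack=6)
Line 5: ['electric', 'book'] (min_width=13, slack=0)
Line 6: ['display', 'sky'] (min_width=11, slack=2)
Line 7: ['window'] (min_width=6, slack=7)
Total lines: 7

Answer: 7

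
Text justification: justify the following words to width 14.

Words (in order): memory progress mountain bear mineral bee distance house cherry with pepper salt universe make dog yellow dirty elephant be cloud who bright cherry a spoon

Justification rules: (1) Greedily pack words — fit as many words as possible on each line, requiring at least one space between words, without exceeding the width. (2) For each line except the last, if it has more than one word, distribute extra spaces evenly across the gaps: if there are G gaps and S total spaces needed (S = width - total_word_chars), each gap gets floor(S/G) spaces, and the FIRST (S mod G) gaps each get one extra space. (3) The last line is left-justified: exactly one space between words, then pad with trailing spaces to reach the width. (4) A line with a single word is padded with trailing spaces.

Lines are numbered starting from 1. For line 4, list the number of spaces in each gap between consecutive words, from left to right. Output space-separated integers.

Answer: 4

Derivation:
Line 1: ['memory'] (min_width=6, slack=8)
Line 2: ['progress'] (min_width=8, slack=6)
Line 3: ['mountain', 'bear'] (min_width=13, slack=1)
Line 4: ['mineral', 'bee'] (min_width=11, slack=3)
Line 5: ['distance', 'house'] (min_width=14, slack=0)
Line 6: ['cherry', 'with'] (min_width=11, slack=3)
Line 7: ['pepper', 'salt'] (min_width=11, slack=3)
Line 8: ['universe', 'make'] (min_width=13, slack=1)
Line 9: ['dog', 'yellow'] (min_width=10, slack=4)
Line 10: ['dirty', 'elephant'] (min_width=14, slack=0)
Line 11: ['be', 'cloud', 'who'] (min_width=12, slack=2)
Line 12: ['bright', 'cherry'] (min_width=13, slack=1)
Line 13: ['a', 'spoon'] (min_width=7, slack=7)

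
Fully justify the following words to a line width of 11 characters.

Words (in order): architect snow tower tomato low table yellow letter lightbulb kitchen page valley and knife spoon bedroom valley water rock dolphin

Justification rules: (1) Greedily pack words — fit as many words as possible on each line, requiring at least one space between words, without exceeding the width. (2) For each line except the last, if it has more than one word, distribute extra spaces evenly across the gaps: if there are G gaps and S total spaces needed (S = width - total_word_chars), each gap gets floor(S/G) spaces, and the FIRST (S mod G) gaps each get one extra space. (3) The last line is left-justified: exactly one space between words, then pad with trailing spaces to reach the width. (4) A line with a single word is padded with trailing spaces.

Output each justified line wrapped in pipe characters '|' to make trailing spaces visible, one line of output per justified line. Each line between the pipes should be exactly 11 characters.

Line 1: ['architect'] (min_width=9, slack=2)
Line 2: ['snow', 'tower'] (min_width=10, slack=1)
Line 3: ['tomato', 'low'] (min_width=10, slack=1)
Line 4: ['table'] (min_width=5, slack=6)
Line 5: ['yellow'] (min_width=6, slack=5)
Line 6: ['letter'] (min_width=6, slack=5)
Line 7: ['lightbulb'] (min_width=9, slack=2)
Line 8: ['kitchen'] (min_width=7, slack=4)
Line 9: ['page', 'valley'] (min_width=11, slack=0)
Line 10: ['and', 'knife'] (min_width=9, slack=2)
Line 11: ['spoon'] (min_width=5, slack=6)
Line 12: ['bedroom'] (min_width=7, slack=4)
Line 13: ['valley'] (min_width=6, slack=5)
Line 14: ['water', 'rock'] (min_width=10, slack=1)
Line 15: ['dolphin'] (min_width=7, slack=4)

Answer: |architect  |
|snow  tower|
|tomato  low|
|table      |
|yellow     |
|letter     |
|lightbulb  |
|kitchen    |
|page valley|
|and   knife|
|spoon      |
|bedroom    |
|valley     |
|water  rock|
|dolphin    |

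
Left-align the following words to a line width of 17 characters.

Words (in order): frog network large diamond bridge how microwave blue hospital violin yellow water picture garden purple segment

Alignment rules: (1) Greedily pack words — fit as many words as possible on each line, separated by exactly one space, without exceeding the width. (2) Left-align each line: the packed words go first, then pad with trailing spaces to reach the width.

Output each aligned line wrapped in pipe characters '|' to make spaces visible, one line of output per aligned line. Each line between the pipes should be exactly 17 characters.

Line 1: ['frog', 'network'] (min_width=12, slack=5)
Line 2: ['large', 'diamond'] (min_width=13, slack=4)
Line 3: ['bridge', 'how'] (min_width=10, slack=7)
Line 4: ['microwave', 'blue'] (min_width=14, slack=3)
Line 5: ['hospital', 'violin'] (min_width=15, slack=2)
Line 6: ['yellow', 'water'] (min_width=12, slack=5)
Line 7: ['picture', 'garden'] (min_width=14, slack=3)
Line 8: ['purple', 'segment'] (min_width=14, slack=3)

Answer: |frog network     |
|large diamond    |
|bridge how       |
|microwave blue   |
|hospital violin  |
|yellow water     |
|picture garden   |
|purple segment   |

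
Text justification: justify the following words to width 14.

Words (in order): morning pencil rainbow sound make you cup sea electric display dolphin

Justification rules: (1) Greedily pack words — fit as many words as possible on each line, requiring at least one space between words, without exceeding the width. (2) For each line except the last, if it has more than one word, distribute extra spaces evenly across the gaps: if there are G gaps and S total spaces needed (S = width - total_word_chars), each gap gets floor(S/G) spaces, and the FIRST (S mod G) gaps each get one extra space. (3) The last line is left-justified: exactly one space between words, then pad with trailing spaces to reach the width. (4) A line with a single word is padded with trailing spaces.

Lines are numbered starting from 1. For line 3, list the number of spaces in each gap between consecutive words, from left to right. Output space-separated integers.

Line 1: ['morning', 'pencil'] (min_width=14, slack=0)
Line 2: ['rainbow', 'sound'] (min_width=13, slack=1)
Line 3: ['make', 'you', 'cup'] (min_width=12, slack=2)
Line 4: ['sea', 'electric'] (min_width=12, slack=2)
Line 5: ['display'] (min_width=7, slack=7)
Line 6: ['dolphin'] (min_width=7, slack=7)

Answer: 2 2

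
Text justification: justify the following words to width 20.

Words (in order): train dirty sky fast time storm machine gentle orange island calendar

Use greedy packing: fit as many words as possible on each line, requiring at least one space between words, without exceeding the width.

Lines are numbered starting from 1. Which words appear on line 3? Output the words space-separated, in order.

Answer: gentle orange island

Derivation:
Line 1: ['train', 'dirty', 'sky', 'fast'] (min_width=20, slack=0)
Line 2: ['time', 'storm', 'machine'] (min_width=18, slack=2)
Line 3: ['gentle', 'orange', 'island'] (min_width=20, slack=0)
Line 4: ['calendar'] (min_width=8, slack=12)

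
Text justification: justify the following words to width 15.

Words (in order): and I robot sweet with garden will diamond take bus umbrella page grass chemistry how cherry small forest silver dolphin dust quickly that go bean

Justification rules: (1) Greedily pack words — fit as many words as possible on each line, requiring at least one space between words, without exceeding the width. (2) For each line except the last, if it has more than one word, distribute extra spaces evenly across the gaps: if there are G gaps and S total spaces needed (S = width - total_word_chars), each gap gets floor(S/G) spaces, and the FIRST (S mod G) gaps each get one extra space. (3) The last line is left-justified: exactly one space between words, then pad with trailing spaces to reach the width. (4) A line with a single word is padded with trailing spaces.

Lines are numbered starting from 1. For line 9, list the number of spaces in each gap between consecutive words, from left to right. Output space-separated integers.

Answer: 3

Derivation:
Line 1: ['and', 'I', 'robot'] (min_width=11, slack=4)
Line 2: ['sweet', 'with'] (min_width=10, slack=5)
Line 3: ['garden', 'will'] (min_width=11, slack=4)
Line 4: ['diamond', 'take'] (min_width=12, slack=3)
Line 5: ['bus', 'umbrella'] (min_width=12, slack=3)
Line 6: ['page', 'grass'] (min_width=10, slack=5)
Line 7: ['chemistry', 'how'] (min_width=13, slack=2)
Line 8: ['cherry', 'small'] (min_width=12, slack=3)
Line 9: ['forest', 'silver'] (min_width=13, slack=2)
Line 10: ['dolphin', 'dust'] (min_width=12, slack=3)
Line 11: ['quickly', 'that', 'go'] (min_width=15, slack=0)
Line 12: ['bean'] (min_width=4, slack=11)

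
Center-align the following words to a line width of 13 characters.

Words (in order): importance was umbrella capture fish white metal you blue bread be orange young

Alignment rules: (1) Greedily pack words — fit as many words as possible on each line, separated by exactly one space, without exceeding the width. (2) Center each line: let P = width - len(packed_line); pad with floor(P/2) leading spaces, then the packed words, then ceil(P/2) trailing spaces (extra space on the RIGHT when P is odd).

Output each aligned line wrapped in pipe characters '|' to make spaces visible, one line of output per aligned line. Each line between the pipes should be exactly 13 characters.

Answer: | importance  |
|was umbrella |
|capture fish |
| white metal |
|  you blue   |
|  bread be   |
|orange young |

Derivation:
Line 1: ['importance'] (min_width=10, slack=3)
Line 2: ['was', 'umbrella'] (min_width=12, slack=1)
Line 3: ['capture', 'fish'] (min_width=12, slack=1)
Line 4: ['white', 'metal'] (min_width=11, slack=2)
Line 5: ['you', 'blue'] (min_width=8, slack=5)
Line 6: ['bread', 'be'] (min_width=8, slack=5)
Line 7: ['orange', 'young'] (min_width=12, slack=1)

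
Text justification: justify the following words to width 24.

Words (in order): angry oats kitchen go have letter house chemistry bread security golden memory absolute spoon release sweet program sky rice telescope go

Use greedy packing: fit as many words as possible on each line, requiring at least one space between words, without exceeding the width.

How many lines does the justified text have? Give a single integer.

Answer: 7

Derivation:
Line 1: ['angry', 'oats', 'kitchen', 'go'] (min_width=21, slack=3)
Line 2: ['have', 'letter', 'house'] (min_width=17, slack=7)
Line 3: ['chemistry', 'bread', 'security'] (min_width=24, slack=0)
Line 4: ['golden', 'memory', 'absolute'] (min_width=22, slack=2)
Line 5: ['spoon', 'release', 'sweet'] (min_width=19, slack=5)
Line 6: ['program', 'sky', 'rice'] (min_width=16, slack=8)
Line 7: ['telescope', 'go'] (min_width=12, slack=12)
Total lines: 7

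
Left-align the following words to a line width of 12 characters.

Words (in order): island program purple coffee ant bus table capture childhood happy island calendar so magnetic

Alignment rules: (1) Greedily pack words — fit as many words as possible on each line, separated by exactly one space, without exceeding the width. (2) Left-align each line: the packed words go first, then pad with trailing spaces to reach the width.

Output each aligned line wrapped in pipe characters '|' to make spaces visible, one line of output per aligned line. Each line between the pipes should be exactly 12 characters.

Answer: |island      |
|program     |
|purple      |
|coffee ant  |
|bus table   |
|capture     |
|childhood   |
|happy island|
|calendar so |
|magnetic    |

Derivation:
Line 1: ['island'] (min_width=6, slack=6)
Line 2: ['program'] (min_width=7, slack=5)
Line 3: ['purple'] (min_width=6, slack=6)
Line 4: ['coffee', 'ant'] (min_width=10, slack=2)
Line 5: ['bus', 'table'] (min_width=9, slack=3)
Line 6: ['capture'] (min_width=7, slack=5)
Line 7: ['childhood'] (min_width=9, slack=3)
Line 8: ['happy', 'island'] (min_width=12, slack=0)
Line 9: ['calendar', 'so'] (min_width=11, slack=1)
Line 10: ['magnetic'] (min_width=8, slack=4)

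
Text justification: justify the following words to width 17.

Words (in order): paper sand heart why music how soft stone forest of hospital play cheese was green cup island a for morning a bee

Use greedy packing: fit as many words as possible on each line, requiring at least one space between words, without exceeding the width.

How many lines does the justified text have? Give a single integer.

Line 1: ['paper', 'sand', 'heart'] (min_width=16, slack=1)
Line 2: ['why', 'music', 'how'] (min_width=13, slack=4)
Line 3: ['soft', 'stone', 'forest'] (min_width=17, slack=0)
Line 4: ['of', 'hospital', 'play'] (min_width=16, slack=1)
Line 5: ['cheese', 'was', 'green'] (min_width=16, slack=1)
Line 6: ['cup', 'island', 'a', 'for'] (min_width=16, slack=1)
Line 7: ['morning', 'a', 'bee'] (min_width=13, slack=4)
Total lines: 7

Answer: 7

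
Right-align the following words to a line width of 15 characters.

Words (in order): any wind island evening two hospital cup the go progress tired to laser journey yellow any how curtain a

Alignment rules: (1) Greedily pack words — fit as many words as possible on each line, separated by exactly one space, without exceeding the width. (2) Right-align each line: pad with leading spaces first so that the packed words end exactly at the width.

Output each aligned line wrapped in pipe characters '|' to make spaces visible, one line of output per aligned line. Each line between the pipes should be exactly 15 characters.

Answer: |any wind island|
|    evening two|
|   hospital cup|
|the go progress|
| tired to laser|
| journey yellow|
|any how curtain|
|              a|

Derivation:
Line 1: ['any', 'wind', 'island'] (min_width=15, slack=0)
Line 2: ['evening', 'two'] (min_width=11, slack=4)
Line 3: ['hospital', 'cup'] (min_width=12, slack=3)
Line 4: ['the', 'go', 'progress'] (min_width=15, slack=0)
Line 5: ['tired', 'to', 'laser'] (min_width=14, slack=1)
Line 6: ['journey', 'yellow'] (min_width=14, slack=1)
Line 7: ['any', 'how', 'curtain'] (min_width=15, slack=0)
Line 8: ['a'] (min_width=1, slack=14)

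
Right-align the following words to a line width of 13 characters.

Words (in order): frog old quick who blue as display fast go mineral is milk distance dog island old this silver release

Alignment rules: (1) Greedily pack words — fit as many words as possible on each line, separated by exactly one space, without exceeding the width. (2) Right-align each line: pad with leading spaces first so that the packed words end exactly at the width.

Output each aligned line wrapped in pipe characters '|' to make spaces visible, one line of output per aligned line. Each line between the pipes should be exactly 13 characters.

Line 1: ['frog', 'old'] (min_width=8, slack=5)
Line 2: ['quick', 'who'] (min_width=9, slack=4)
Line 3: ['blue', 'as'] (min_width=7, slack=6)
Line 4: ['display', 'fast'] (min_width=12, slack=1)
Line 5: ['go', 'mineral', 'is'] (min_width=13, slack=0)
Line 6: ['milk', 'distance'] (min_width=13, slack=0)
Line 7: ['dog', 'island'] (min_width=10, slack=3)
Line 8: ['old', 'this'] (min_width=8, slack=5)
Line 9: ['silver'] (min_width=6, slack=7)
Line 10: ['release'] (min_width=7, slack=6)

Answer: |     frog old|
|    quick who|
|      blue as|
| display fast|
|go mineral is|
|milk distance|
|   dog island|
|     old this|
|       silver|
|      release|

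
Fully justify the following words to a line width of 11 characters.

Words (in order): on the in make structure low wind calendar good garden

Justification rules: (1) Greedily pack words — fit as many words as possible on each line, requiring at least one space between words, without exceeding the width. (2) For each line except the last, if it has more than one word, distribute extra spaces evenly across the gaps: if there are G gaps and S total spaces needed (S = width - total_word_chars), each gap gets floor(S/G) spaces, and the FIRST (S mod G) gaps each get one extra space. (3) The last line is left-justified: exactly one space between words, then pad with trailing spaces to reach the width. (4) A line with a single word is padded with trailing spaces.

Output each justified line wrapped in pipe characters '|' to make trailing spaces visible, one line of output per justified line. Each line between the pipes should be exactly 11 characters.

Answer: |on  the  in|
|make       |
|structure  |
|low    wind|
|calendar   |
|good garden|

Derivation:
Line 1: ['on', 'the', 'in'] (min_width=9, slack=2)
Line 2: ['make'] (min_width=4, slack=7)
Line 3: ['structure'] (min_width=9, slack=2)
Line 4: ['low', 'wind'] (min_width=8, slack=3)
Line 5: ['calendar'] (min_width=8, slack=3)
Line 6: ['good', 'garden'] (min_width=11, slack=0)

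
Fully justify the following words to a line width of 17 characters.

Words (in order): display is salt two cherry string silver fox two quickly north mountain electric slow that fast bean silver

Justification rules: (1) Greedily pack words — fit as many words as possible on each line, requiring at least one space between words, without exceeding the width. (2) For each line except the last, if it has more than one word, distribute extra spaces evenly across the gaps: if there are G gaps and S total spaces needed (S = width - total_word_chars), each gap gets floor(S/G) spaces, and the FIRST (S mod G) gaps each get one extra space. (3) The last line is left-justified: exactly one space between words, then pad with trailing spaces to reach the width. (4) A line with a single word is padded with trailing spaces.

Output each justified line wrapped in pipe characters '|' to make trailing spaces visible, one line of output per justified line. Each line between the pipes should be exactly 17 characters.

Line 1: ['display', 'is', 'salt'] (min_width=15, slack=2)
Line 2: ['two', 'cherry', 'string'] (min_width=17, slack=0)
Line 3: ['silver', 'fox', 'two'] (min_width=14, slack=3)
Line 4: ['quickly', 'north'] (min_width=13, slack=4)
Line 5: ['mountain', 'electric'] (min_width=17, slack=0)
Line 6: ['slow', 'that', 'fast'] (min_width=14, slack=3)
Line 7: ['bean', 'silver'] (min_width=11, slack=6)

Answer: |display  is  salt|
|two cherry string|
|silver   fox  two|
|quickly     north|
|mountain electric|
|slow   that  fast|
|bean silver      |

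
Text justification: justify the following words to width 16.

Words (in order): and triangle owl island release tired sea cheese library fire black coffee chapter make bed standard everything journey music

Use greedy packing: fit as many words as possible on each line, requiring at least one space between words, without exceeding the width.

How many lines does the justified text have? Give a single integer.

Line 1: ['and', 'triangle', 'owl'] (min_width=16, slack=0)
Line 2: ['island', 'release'] (min_width=14, slack=2)
Line 3: ['tired', 'sea', 'cheese'] (min_width=16, slack=0)
Line 4: ['library', 'fire'] (min_width=12, slack=4)
Line 5: ['black', 'coffee'] (min_width=12, slack=4)
Line 6: ['chapter', 'make', 'bed'] (min_width=16, slack=0)
Line 7: ['standard'] (min_width=8, slack=8)
Line 8: ['everything'] (min_width=10, slack=6)
Line 9: ['journey', 'music'] (min_width=13, slack=3)
Total lines: 9

Answer: 9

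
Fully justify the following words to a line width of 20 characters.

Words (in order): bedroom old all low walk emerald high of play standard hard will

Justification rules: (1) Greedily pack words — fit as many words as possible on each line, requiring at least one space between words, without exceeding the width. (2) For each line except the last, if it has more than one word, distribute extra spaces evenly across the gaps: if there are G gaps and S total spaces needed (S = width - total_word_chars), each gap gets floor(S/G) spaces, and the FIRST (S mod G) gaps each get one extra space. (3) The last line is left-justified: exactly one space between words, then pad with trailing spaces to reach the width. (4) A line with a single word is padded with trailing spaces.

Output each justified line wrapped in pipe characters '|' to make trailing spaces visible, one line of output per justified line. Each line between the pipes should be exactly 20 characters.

Answer: |bedroom  old all low|
|walk emerald high of|
|play  standard  hard|
|will                |

Derivation:
Line 1: ['bedroom', 'old', 'all', 'low'] (min_width=19, slack=1)
Line 2: ['walk', 'emerald', 'high', 'of'] (min_width=20, slack=0)
Line 3: ['play', 'standard', 'hard'] (min_width=18, slack=2)
Line 4: ['will'] (min_width=4, slack=16)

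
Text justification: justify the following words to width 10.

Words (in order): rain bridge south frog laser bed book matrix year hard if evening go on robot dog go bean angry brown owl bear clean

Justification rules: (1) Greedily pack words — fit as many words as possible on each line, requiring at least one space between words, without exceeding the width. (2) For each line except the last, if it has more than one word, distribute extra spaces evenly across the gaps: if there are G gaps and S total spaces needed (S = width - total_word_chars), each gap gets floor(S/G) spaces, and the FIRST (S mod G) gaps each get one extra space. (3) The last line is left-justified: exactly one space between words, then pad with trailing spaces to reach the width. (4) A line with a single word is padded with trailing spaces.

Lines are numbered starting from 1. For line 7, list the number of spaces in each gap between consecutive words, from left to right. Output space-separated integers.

Line 1: ['rain'] (min_width=4, slack=6)
Line 2: ['bridge'] (min_width=6, slack=4)
Line 3: ['south', 'frog'] (min_width=10, slack=0)
Line 4: ['laser', 'bed'] (min_width=9, slack=1)
Line 5: ['book'] (min_width=4, slack=6)
Line 6: ['matrix'] (min_width=6, slack=4)
Line 7: ['year', 'hard'] (min_width=9, slack=1)
Line 8: ['if', 'evening'] (min_width=10, slack=0)
Line 9: ['go', 'on'] (min_width=5, slack=5)
Line 10: ['robot', 'dog'] (min_width=9, slack=1)
Line 11: ['go', 'bean'] (min_width=7, slack=3)
Line 12: ['angry'] (min_width=5, slack=5)
Line 13: ['brown', 'owl'] (min_width=9, slack=1)
Line 14: ['bear', 'clean'] (min_width=10, slack=0)

Answer: 2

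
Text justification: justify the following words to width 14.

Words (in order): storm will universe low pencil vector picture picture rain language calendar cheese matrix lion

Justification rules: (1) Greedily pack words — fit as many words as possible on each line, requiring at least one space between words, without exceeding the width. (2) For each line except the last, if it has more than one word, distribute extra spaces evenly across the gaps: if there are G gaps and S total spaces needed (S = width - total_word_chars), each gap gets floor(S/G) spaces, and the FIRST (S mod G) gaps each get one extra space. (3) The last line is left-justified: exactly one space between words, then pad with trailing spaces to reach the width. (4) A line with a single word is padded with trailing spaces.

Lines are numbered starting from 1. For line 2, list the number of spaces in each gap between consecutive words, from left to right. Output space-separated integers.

Answer: 3

Derivation:
Line 1: ['storm', 'will'] (min_width=10, slack=4)
Line 2: ['universe', 'low'] (min_width=12, slack=2)
Line 3: ['pencil', 'vector'] (min_width=13, slack=1)
Line 4: ['picture'] (min_width=7, slack=7)
Line 5: ['picture', 'rain'] (min_width=12, slack=2)
Line 6: ['language'] (min_width=8, slack=6)
Line 7: ['calendar'] (min_width=8, slack=6)
Line 8: ['cheese', 'matrix'] (min_width=13, slack=1)
Line 9: ['lion'] (min_width=4, slack=10)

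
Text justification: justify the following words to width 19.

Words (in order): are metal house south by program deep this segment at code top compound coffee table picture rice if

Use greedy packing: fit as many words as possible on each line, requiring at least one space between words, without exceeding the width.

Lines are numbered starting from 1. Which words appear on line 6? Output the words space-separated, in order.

Line 1: ['are', 'metal', 'house'] (min_width=15, slack=4)
Line 2: ['south', 'by', 'program'] (min_width=16, slack=3)
Line 3: ['deep', 'this', 'segment'] (min_width=17, slack=2)
Line 4: ['at', 'code', 'top'] (min_width=11, slack=8)
Line 5: ['compound', 'coffee'] (min_width=15, slack=4)
Line 6: ['table', 'picture', 'rice'] (min_width=18, slack=1)
Line 7: ['if'] (min_width=2, slack=17)

Answer: table picture rice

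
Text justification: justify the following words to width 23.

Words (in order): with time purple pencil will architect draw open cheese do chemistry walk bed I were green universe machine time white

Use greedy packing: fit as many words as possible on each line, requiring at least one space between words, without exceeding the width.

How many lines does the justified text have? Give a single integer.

Line 1: ['with', 'time', 'purple', 'pencil'] (min_width=23, slack=0)
Line 2: ['will', 'architect', 'draw'] (min_width=19, slack=4)
Line 3: ['open', 'cheese', 'do'] (min_width=14, slack=9)
Line 4: ['chemistry', 'walk', 'bed', 'I'] (min_width=20, slack=3)
Line 5: ['were', 'green', 'universe'] (min_width=19, slack=4)
Line 6: ['machine', 'time', 'white'] (min_width=18, slack=5)
Total lines: 6

Answer: 6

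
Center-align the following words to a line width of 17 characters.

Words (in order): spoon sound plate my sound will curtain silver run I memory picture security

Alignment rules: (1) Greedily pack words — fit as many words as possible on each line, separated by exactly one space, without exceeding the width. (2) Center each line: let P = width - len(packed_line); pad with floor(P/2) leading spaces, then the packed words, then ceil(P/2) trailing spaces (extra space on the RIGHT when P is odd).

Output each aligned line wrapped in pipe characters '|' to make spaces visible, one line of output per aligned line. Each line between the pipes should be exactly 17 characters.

Answer: |spoon sound plate|
|  my sound will  |
| curtain silver  |
|  run I memory   |
|picture security |

Derivation:
Line 1: ['spoon', 'sound', 'plate'] (min_width=17, slack=0)
Line 2: ['my', 'sound', 'will'] (min_width=13, slack=4)
Line 3: ['curtain', 'silver'] (min_width=14, slack=3)
Line 4: ['run', 'I', 'memory'] (min_width=12, slack=5)
Line 5: ['picture', 'security'] (min_width=16, slack=1)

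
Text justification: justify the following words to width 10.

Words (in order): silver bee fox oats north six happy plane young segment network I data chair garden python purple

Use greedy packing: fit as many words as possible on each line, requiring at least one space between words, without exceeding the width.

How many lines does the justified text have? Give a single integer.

Answer: 12

Derivation:
Line 1: ['silver', 'bee'] (min_width=10, slack=0)
Line 2: ['fox', 'oats'] (min_width=8, slack=2)
Line 3: ['north', 'six'] (min_width=9, slack=1)
Line 4: ['happy'] (min_width=5, slack=5)
Line 5: ['plane'] (min_width=5, slack=5)
Line 6: ['young'] (min_width=5, slack=5)
Line 7: ['segment'] (min_width=7, slack=3)
Line 8: ['network', 'I'] (min_width=9, slack=1)
Line 9: ['data', 'chair'] (min_width=10, slack=0)
Line 10: ['garden'] (min_width=6, slack=4)
Line 11: ['python'] (min_width=6, slack=4)
Line 12: ['purple'] (min_width=6, slack=4)
Total lines: 12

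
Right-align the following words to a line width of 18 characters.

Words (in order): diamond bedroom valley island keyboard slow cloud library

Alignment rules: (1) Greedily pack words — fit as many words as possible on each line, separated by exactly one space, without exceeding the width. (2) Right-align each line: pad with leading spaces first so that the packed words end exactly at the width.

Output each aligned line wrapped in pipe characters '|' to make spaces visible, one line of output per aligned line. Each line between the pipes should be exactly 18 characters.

Answer: |   diamond bedroom|
|     valley island|
|     keyboard slow|
|     cloud library|

Derivation:
Line 1: ['diamond', 'bedroom'] (min_width=15, slack=3)
Line 2: ['valley', 'island'] (min_width=13, slack=5)
Line 3: ['keyboard', 'slow'] (min_width=13, slack=5)
Line 4: ['cloud', 'library'] (min_width=13, slack=5)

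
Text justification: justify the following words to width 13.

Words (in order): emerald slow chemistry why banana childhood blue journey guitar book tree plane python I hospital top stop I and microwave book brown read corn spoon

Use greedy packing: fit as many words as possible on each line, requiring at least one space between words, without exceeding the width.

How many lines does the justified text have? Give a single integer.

Answer: 14

Derivation:
Line 1: ['emerald', 'slow'] (min_width=12, slack=1)
Line 2: ['chemistry', 'why'] (min_width=13, slack=0)
Line 3: ['banana'] (min_width=6, slack=7)
Line 4: ['childhood'] (min_width=9, slack=4)
Line 5: ['blue', 'journey'] (min_width=12, slack=1)
Line 6: ['guitar', 'book'] (min_width=11, slack=2)
Line 7: ['tree', 'plane'] (min_width=10, slack=3)
Line 8: ['python', 'I'] (min_width=8, slack=5)
Line 9: ['hospital', 'top'] (min_width=12, slack=1)
Line 10: ['stop', 'I', 'and'] (min_width=10, slack=3)
Line 11: ['microwave'] (min_width=9, slack=4)
Line 12: ['book', 'brown'] (min_width=10, slack=3)
Line 13: ['read', 'corn'] (min_width=9, slack=4)
Line 14: ['spoon'] (min_width=5, slack=8)
Total lines: 14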